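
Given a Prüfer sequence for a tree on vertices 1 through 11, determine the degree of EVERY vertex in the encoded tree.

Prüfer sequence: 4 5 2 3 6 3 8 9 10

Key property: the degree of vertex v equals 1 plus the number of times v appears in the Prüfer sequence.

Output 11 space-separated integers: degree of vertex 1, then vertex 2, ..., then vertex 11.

Answer: 1 2 3 2 2 2 1 2 2 2 1

Derivation:
p_1 = 4: count[4] becomes 1
p_2 = 5: count[5] becomes 1
p_3 = 2: count[2] becomes 1
p_4 = 3: count[3] becomes 1
p_5 = 6: count[6] becomes 1
p_6 = 3: count[3] becomes 2
p_7 = 8: count[8] becomes 1
p_8 = 9: count[9] becomes 1
p_9 = 10: count[10] becomes 1
Degrees (1 + count): deg[1]=1+0=1, deg[2]=1+1=2, deg[3]=1+2=3, deg[4]=1+1=2, deg[5]=1+1=2, deg[6]=1+1=2, deg[7]=1+0=1, deg[8]=1+1=2, deg[9]=1+1=2, deg[10]=1+1=2, deg[11]=1+0=1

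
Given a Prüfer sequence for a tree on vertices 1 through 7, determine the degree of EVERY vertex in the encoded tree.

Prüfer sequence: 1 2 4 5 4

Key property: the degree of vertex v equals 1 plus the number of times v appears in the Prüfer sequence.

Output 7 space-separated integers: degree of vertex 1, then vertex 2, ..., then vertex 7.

p_1 = 1: count[1] becomes 1
p_2 = 2: count[2] becomes 1
p_3 = 4: count[4] becomes 1
p_4 = 5: count[5] becomes 1
p_5 = 4: count[4] becomes 2
Degrees (1 + count): deg[1]=1+1=2, deg[2]=1+1=2, deg[3]=1+0=1, deg[4]=1+2=3, deg[5]=1+1=2, deg[6]=1+0=1, deg[7]=1+0=1

Answer: 2 2 1 3 2 1 1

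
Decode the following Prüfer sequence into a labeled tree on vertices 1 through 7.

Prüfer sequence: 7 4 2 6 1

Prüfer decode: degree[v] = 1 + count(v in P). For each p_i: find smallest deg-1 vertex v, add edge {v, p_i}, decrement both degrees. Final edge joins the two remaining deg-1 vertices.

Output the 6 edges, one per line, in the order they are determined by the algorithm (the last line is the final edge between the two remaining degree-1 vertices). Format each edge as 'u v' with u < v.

Initial degrees: {1:2, 2:2, 3:1, 4:2, 5:1, 6:2, 7:2}
Step 1: smallest deg-1 vertex = 3, p_1 = 7. Add edge {3,7}. Now deg[3]=0, deg[7]=1.
Step 2: smallest deg-1 vertex = 5, p_2 = 4. Add edge {4,5}. Now deg[5]=0, deg[4]=1.
Step 3: smallest deg-1 vertex = 4, p_3 = 2. Add edge {2,4}. Now deg[4]=0, deg[2]=1.
Step 4: smallest deg-1 vertex = 2, p_4 = 6. Add edge {2,6}. Now deg[2]=0, deg[6]=1.
Step 5: smallest deg-1 vertex = 6, p_5 = 1. Add edge {1,6}. Now deg[6]=0, deg[1]=1.
Final: two remaining deg-1 vertices are 1, 7. Add edge {1,7}.

Answer: 3 7
4 5
2 4
2 6
1 6
1 7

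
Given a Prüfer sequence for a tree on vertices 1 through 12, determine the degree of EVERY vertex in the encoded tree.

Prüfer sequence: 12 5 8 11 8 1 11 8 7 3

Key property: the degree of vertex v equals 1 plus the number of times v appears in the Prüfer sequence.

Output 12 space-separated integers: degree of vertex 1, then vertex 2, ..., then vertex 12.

p_1 = 12: count[12] becomes 1
p_2 = 5: count[5] becomes 1
p_3 = 8: count[8] becomes 1
p_4 = 11: count[11] becomes 1
p_5 = 8: count[8] becomes 2
p_6 = 1: count[1] becomes 1
p_7 = 11: count[11] becomes 2
p_8 = 8: count[8] becomes 3
p_9 = 7: count[7] becomes 1
p_10 = 3: count[3] becomes 1
Degrees (1 + count): deg[1]=1+1=2, deg[2]=1+0=1, deg[3]=1+1=2, deg[4]=1+0=1, deg[5]=1+1=2, deg[6]=1+0=1, deg[7]=1+1=2, deg[8]=1+3=4, deg[9]=1+0=1, deg[10]=1+0=1, deg[11]=1+2=3, deg[12]=1+1=2

Answer: 2 1 2 1 2 1 2 4 1 1 3 2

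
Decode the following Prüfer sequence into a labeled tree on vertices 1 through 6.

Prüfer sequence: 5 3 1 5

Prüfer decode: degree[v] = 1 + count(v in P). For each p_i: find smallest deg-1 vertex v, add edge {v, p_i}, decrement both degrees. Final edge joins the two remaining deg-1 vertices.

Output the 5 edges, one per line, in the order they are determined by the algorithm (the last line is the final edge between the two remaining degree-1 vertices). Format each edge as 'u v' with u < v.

Initial degrees: {1:2, 2:1, 3:2, 4:1, 5:3, 6:1}
Step 1: smallest deg-1 vertex = 2, p_1 = 5. Add edge {2,5}. Now deg[2]=0, deg[5]=2.
Step 2: smallest deg-1 vertex = 4, p_2 = 3. Add edge {3,4}. Now deg[4]=0, deg[3]=1.
Step 3: smallest deg-1 vertex = 3, p_3 = 1. Add edge {1,3}. Now deg[3]=0, deg[1]=1.
Step 4: smallest deg-1 vertex = 1, p_4 = 5. Add edge {1,5}. Now deg[1]=0, deg[5]=1.
Final: two remaining deg-1 vertices are 5, 6. Add edge {5,6}.

Answer: 2 5
3 4
1 3
1 5
5 6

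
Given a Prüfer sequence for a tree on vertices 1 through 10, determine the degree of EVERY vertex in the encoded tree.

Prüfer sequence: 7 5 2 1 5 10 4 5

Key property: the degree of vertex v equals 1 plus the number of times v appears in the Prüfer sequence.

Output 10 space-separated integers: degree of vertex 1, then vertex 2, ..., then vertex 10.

Answer: 2 2 1 2 4 1 2 1 1 2

Derivation:
p_1 = 7: count[7] becomes 1
p_2 = 5: count[5] becomes 1
p_3 = 2: count[2] becomes 1
p_4 = 1: count[1] becomes 1
p_5 = 5: count[5] becomes 2
p_6 = 10: count[10] becomes 1
p_7 = 4: count[4] becomes 1
p_8 = 5: count[5] becomes 3
Degrees (1 + count): deg[1]=1+1=2, deg[2]=1+1=2, deg[3]=1+0=1, deg[4]=1+1=2, deg[5]=1+3=4, deg[6]=1+0=1, deg[7]=1+1=2, deg[8]=1+0=1, deg[9]=1+0=1, deg[10]=1+1=2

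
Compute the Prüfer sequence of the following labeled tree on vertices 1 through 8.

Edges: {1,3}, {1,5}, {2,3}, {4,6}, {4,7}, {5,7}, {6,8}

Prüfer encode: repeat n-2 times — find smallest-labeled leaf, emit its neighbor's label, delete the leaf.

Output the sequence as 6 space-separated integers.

Answer: 3 1 5 7 4 6

Derivation:
Step 1: leaves = {2,8}. Remove smallest leaf 2, emit neighbor 3.
Step 2: leaves = {3,8}. Remove smallest leaf 3, emit neighbor 1.
Step 3: leaves = {1,8}. Remove smallest leaf 1, emit neighbor 5.
Step 4: leaves = {5,8}. Remove smallest leaf 5, emit neighbor 7.
Step 5: leaves = {7,8}. Remove smallest leaf 7, emit neighbor 4.
Step 6: leaves = {4,8}. Remove smallest leaf 4, emit neighbor 6.
Done: 2 vertices remain (6, 8). Sequence = [3 1 5 7 4 6]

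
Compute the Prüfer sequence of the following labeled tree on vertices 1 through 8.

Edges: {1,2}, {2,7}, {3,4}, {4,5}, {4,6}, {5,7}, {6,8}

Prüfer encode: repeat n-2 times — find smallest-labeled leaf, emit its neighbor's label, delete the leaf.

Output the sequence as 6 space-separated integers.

Step 1: leaves = {1,3,8}. Remove smallest leaf 1, emit neighbor 2.
Step 2: leaves = {2,3,8}. Remove smallest leaf 2, emit neighbor 7.
Step 3: leaves = {3,7,8}. Remove smallest leaf 3, emit neighbor 4.
Step 4: leaves = {7,8}. Remove smallest leaf 7, emit neighbor 5.
Step 5: leaves = {5,8}. Remove smallest leaf 5, emit neighbor 4.
Step 6: leaves = {4,8}. Remove smallest leaf 4, emit neighbor 6.
Done: 2 vertices remain (6, 8). Sequence = [2 7 4 5 4 6]

Answer: 2 7 4 5 4 6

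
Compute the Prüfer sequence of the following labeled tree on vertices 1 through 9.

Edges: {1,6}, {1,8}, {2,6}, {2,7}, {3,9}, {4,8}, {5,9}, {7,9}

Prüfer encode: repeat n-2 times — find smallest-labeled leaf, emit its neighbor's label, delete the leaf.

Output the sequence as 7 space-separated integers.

Step 1: leaves = {3,4,5}. Remove smallest leaf 3, emit neighbor 9.
Step 2: leaves = {4,5}. Remove smallest leaf 4, emit neighbor 8.
Step 3: leaves = {5,8}. Remove smallest leaf 5, emit neighbor 9.
Step 4: leaves = {8,9}. Remove smallest leaf 8, emit neighbor 1.
Step 5: leaves = {1,9}. Remove smallest leaf 1, emit neighbor 6.
Step 6: leaves = {6,9}. Remove smallest leaf 6, emit neighbor 2.
Step 7: leaves = {2,9}. Remove smallest leaf 2, emit neighbor 7.
Done: 2 vertices remain (7, 9). Sequence = [9 8 9 1 6 2 7]

Answer: 9 8 9 1 6 2 7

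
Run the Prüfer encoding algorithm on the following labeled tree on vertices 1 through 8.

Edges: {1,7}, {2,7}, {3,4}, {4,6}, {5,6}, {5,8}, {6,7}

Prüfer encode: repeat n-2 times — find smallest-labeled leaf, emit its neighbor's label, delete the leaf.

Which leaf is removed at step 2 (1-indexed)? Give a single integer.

Step 1: current leaves = {1,2,3,8}. Remove leaf 1 (neighbor: 7).
Step 2: current leaves = {2,3,8}. Remove leaf 2 (neighbor: 7).

Answer: 2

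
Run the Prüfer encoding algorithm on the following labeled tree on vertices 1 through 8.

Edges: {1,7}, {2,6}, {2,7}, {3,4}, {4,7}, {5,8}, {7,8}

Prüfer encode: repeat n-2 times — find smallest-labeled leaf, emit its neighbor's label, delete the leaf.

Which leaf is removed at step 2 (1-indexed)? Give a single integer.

Step 1: current leaves = {1,3,5,6}. Remove leaf 1 (neighbor: 7).
Step 2: current leaves = {3,5,6}. Remove leaf 3 (neighbor: 4).

Answer: 3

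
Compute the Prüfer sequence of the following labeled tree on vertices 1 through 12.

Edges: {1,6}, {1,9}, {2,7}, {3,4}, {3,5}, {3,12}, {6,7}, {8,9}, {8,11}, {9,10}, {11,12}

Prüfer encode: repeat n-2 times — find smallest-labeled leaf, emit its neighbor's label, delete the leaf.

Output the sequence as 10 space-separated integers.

Step 1: leaves = {2,4,5,10}. Remove smallest leaf 2, emit neighbor 7.
Step 2: leaves = {4,5,7,10}. Remove smallest leaf 4, emit neighbor 3.
Step 3: leaves = {5,7,10}. Remove smallest leaf 5, emit neighbor 3.
Step 4: leaves = {3,7,10}. Remove smallest leaf 3, emit neighbor 12.
Step 5: leaves = {7,10,12}. Remove smallest leaf 7, emit neighbor 6.
Step 6: leaves = {6,10,12}. Remove smallest leaf 6, emit neighbor 1.
Step 7: leaves = {1,10,12}. Remove smallest leaf 1, emit neighbor 9.
Step 8: leaves = {10,12}. Remove smallest leaf 10, emit neighbor 9.
Step 9: leaves = {9,12}. Remove smallest leaf 9, emit neighbor 8.
Step 10: leaves = {8,12}. Remove smallest leaf 8, emit neighbor 11.
Done: 2 vertices remain (11, 12). Sequence = [7 3 3 12 6 1 9 9 8 11]

Answer: 7 3 3 12 6 1 9 9 8 11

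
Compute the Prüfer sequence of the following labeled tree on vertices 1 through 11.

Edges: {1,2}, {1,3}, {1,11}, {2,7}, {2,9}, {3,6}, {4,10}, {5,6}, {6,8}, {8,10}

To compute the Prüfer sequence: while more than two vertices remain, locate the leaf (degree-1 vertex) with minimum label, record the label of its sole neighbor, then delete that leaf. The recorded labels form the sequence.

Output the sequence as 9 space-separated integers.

Step 1: leaves = {4,5,7,9,11}. Remove smallest leaf 4, emit neighbor 10.
Step 2: leaves = {5,7,9,10,11}. Remove smallest leaf 5, emit neighbor 6.
Step 3: leaves = {7,9,10,11}. Remove smallest leaf 7, emit neighbor 2.
Step 4: leaves = {9,10,11}. Remove smallest leaf 9, emit neighbor 2.
Step 5: leaves = {2,10,11}. Remove smallest leaf 2, emit neighbor 1.
Step 6: leaves = {10,11}. Remove smallest leaf 10, emit neighbor 8.
Step 7: leaves = {8,11}. Remove smallest leaf 8, emit neighbor 6.
Step 8: leaves = {6,11}. Remove smallest leaf 6, emit neighbor 3.
Step 9: leaves = {3,11}. Remove smallest leaf 3, emit neighbor 1.
Done: 2 vertices remain (1, 11). Sequence = [10 6 2 2 1 8 6 3 1]

Answer: 10 6 2 2 1 8 6 3 1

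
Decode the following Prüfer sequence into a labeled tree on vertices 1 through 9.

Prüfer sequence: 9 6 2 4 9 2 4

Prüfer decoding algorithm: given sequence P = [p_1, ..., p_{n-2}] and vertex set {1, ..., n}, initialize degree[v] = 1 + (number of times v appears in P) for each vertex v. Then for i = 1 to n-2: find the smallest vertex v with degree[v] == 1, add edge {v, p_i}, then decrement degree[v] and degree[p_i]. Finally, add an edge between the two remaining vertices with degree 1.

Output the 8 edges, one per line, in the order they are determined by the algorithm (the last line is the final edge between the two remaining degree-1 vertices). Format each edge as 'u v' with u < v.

Answer: 1 9
3 6
2 5
4 6
7 9
2 8
2 4
4 9

Derivation:
Initial degrees: {1:1, 2:3, 3:1, 4:3, 5:1, 6:2, 7:1, 8:1, 9:3}
Step 1: smallest deg-1 vertex = 1, p_1 = 9. Add edge {1,9}. Now deg[1]=0, deg[9]=2.
Step 2: smallest deg-1 vertex = 3, p_2 = 6. Add edge {3,6}. Now deg[3]=0, deg[6]=1.
Step 3: smallest deg-1 vertex = 5, p_3 = 2. Add edge {2,5}. Now deg[5]=0, deg[2]=2.
Step 4: smallest deg-1 vertex = 6, p_4 = 4. Add edge {4,6}. Now deg[6]=0, deg[4]=2.
Step 5: smallest deg-1 vertex = 7, p_5 = 9. Add edge {7,9}. Now deg[7]=0, deg[9]=1.
Step 6: smallest deg-1 vertex = 8, p_6 = 2. Add edge {2,8}. Now deg[8]=0, deg[2]=1.
Step 7: smallest deg-1 vertex = 2, p_7 = 4. Add edge {2,4}. Now deg[2]=0, deg[4]=1.
Final: two remaining deg-1 vertices are 4, 9. Add edge {4,9}.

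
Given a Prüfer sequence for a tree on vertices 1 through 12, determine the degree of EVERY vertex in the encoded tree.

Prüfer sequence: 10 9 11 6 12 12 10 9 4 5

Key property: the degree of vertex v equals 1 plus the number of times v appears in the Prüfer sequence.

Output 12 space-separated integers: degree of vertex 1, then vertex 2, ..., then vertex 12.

p_1 = 10: count[10] becomes 1
p_2 = 9: count[9] becomes 1
p_3 = 11: count[11] becomes 1
p_4 = 6: count[6] becomes 1
p_5 = 12: count[12] becomes 1
p_6 = 12: count[12] becomes 2
p_7 = 10: count[10] becomes 2
p_8 = 9: count[9] becomes 2
p_9 = 4: count[4] becomes 1
p_10 = 5: count[5] becomes 1
Degrees (1 + count): deg[1]=1+0=1, deg[2]=1+0=1, deg[3]=1+0=1, deg[4]=1+1=2, deg[5]=1+1=2, deg[6]=1+1=2, deg[7]=1+0=1, deg[8]=1+0=1, deg[9]=1+2=3, deg[10]=1+2=3, deg[11]=1+1=2, deg[12]=1+2=3

Answer: 1 1 1 2 2 2 1 1 3 3 2 3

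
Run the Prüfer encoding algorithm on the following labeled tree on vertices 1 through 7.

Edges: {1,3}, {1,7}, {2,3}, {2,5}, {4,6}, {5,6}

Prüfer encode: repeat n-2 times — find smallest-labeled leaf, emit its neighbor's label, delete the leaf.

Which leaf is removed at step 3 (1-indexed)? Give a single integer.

Step 1: current leaves = {4,7}. Remove leaf 4 (neighbor: 6).
Step 2: current leaves = {6,7}. Remove leaf 6 (neighbor: 5).
Step 3: current leaves = {5,7}. Remove leaf 5 (neighbor: 2).

Answer: 5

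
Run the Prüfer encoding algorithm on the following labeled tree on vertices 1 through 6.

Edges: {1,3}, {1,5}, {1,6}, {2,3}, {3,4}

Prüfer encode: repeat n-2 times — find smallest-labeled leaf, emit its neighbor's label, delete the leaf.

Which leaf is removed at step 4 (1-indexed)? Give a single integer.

Answer: 5

Derivation:
Step 1: current leaves = {2,4,5,6}. Remove leaf 2 (neighbor: 3).
Step 2: current leaves = {4,5,6}. Remove leaf 4 (neighbor: 3).
Step 3: current leaves = {3,5,6}. Remove leaf 3 (neighbor: 1).
Step 4: current leaves = {5,6}. Remove leaf 5 (neighbor: 1).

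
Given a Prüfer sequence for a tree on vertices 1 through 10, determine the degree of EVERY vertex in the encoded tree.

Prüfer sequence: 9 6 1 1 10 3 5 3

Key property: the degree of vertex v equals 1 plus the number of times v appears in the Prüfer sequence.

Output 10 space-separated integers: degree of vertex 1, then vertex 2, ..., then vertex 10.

p_1 = 9: count[9] becomes 1
p_2 = 6: count[6] becomes 1
p_3 = 1: count[1] becomes 1
p_4 = 1: count[1] becomes 2
p_5 = 10: count[10] becomes 1
p_6 = 3: count[3] becomes 1
p_7 = 5: count[5] becomes 1
p_8 = 3: count[3] becomes 2
Degrees (1 + count): deg[1]=1+2=3, deg[2]=1+0=1, deg[3]=1+2=3, deg[4]=1+0=1, deg[5]=1+1=2, deg[6]=1+1=2, deg[7]=1+0=1, deg[8]=1+0=1, deg[9]=1+1=2, deg[10]=1+1=2

Answer: 3 1 3 1 2 2 1 1 2 2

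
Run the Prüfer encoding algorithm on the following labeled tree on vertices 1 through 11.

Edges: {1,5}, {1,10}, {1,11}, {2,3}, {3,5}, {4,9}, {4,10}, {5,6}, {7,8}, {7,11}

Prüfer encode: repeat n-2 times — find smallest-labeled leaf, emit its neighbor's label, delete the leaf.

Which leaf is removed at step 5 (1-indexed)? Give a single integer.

Step 1: current leaves = {2,6,8,9}. Remove leaf 2 (neighbor: 3).
Step 2: current leaves = {3,6,8,9}. Remove leaf 3 (neighbor: 5).
Step 3: current leaves = {6,8,9}. Remove leaf 6 (neighbor: 5).
Step 4: current leaves = {5,8,9}. Remove leaf 5 (neighbor: 1).
Step 5: current leaves = {8,9}. Remove leaf 8 (neighbor: 7).

Answer: 8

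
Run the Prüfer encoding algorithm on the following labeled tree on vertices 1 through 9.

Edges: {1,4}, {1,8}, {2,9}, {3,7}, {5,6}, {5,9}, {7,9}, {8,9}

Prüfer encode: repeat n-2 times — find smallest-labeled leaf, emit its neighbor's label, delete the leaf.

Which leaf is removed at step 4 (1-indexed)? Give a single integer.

Step 1: current leaves = {2,3,4,6}. Remove leaf 2 (neighbor: 9).
Step 2: current leaves = {3,4,6}. Remove leaf 3 (neighbor: 7).
Step 3: current leaves = {4,6,7}. Remove leaf 4 (neighbor: 1).
Step 4: current leaves = {1,6,7}. Remove leaf 1 (neighbor: 8).

Answer: 1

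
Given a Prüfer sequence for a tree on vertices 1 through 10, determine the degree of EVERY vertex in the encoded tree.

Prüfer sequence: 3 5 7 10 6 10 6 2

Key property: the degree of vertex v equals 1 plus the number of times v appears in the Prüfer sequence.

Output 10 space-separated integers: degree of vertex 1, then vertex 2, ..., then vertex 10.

Answer: 1 2 2 1 2 3 2 1 1 3

Derivation:
p_1 = 3: count[3] becomes 1
p_2 = 5: count[5] becomes 1
p_3 = 7: count[7] becomes 1
p_4 = 10: count[10] becomes 1
p_5 = 6: count[6] becomes 1
p_6 = 10: count[10] becomes 2
p_7 = 6: count[6] becomes 2
p_8 = 2: count[2] becomes 1
Degrees (1 + count): deg[1]=1+0=1, deg[2]=1+1=2, deg[3]=1+1=2, deg[4]=1+0=1, deg[5]=1+1=2, deg[6]=1+2=3, deg[7]=1+1=2, deg[8]=1+0=1, deg[9]=1+0=1, deg[10]=1+2=3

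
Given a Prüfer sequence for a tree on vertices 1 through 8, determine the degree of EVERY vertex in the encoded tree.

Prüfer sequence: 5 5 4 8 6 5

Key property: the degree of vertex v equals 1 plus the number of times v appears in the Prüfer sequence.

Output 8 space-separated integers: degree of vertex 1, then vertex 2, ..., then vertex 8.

p_1 = 5: count[5] becomes 1
p_2 = 5: count[5] becomes 2
p_3 = 4: count[4] becomes 1
p_4 = 8: count[8] becomes 1
p_5 = 6: count[6] becomes 1
p_6 = 5: count[5] becomes 3
Degrees (1 + count): deg[1]=1+0=1, deg[2]=1+0=1, deg[3]=1+0=1, deg[4]=1+1=2, deg[5]=1+3=4, deg[6]=1+1=2, deg[7]=1+0=1, deg[8]=1+1=2

Answer: 1 1 1 2 4 2 1 2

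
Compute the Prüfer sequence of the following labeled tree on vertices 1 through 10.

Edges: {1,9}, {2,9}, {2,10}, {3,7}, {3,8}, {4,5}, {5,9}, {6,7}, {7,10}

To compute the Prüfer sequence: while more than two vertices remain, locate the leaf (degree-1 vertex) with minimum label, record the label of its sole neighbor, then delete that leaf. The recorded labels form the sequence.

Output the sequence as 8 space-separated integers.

Answer: 9 5 9 7 3 7 10 2

Derivation:
Step 1: leaves = {1,4,6,8}. Remove smallest leaf 1, emit neighbor 9.
Step 2: leaves = {4,6,8}. Remove smallest leaf 4, emit neighbor 5.
Step 3: leaves = {5,6,8}. Remove smallest leaf 5, emit neighbor 9.
Step 4: leaves = {6,8,9}. Remove smallest leaf 6, emit neighbor 7.
Step 5: leaves = {8,9}. Remove smallest leaf 8, emit neighbor 3.
Step 6: leaves = {3,9}. Remove smallest leaf 3, emit neighbor 7.
Step 7: leaves = {7,9}. Remove smallest leaf 7, emit neighbor 10.
Step 8: leaves = {9,10}. Remove smallest leaf 9, emit neighbor 2.
Done: 2 vertices remain (2, 10). Sequence = [9 5 9 7 3 7 10 2]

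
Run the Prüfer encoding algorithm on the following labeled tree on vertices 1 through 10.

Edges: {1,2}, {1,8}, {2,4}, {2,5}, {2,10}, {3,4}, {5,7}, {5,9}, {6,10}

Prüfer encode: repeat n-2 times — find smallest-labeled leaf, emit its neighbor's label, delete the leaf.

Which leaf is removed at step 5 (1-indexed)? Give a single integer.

Step 1: current leaves = {3,6,7,8,9}. Remove leaf 3 (neighbor: 4).
Step 2: current leaves = {4,6,7,8,9}. Remove leaf 4 (neighbor: 2).
Step 3: current leaves = {6,7,8,9}. Remove leaf 6 (neighbor: 10).
Step 4: current leaves = {7,8,9,10}. Remove leaf 7 (neighbor: 5).
Step 5: current leaves = {8,9,10}. Remove leaf 8 (neighbor: 1).

Answer: 8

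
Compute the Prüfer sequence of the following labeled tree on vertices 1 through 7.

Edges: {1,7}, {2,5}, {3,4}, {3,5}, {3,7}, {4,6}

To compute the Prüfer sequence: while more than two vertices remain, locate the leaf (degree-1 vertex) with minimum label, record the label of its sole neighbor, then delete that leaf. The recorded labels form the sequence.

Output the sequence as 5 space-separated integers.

Step 1: leaves = {1,2,6}. Remove smallest leaf 1, emit neighbor 7.
Step 2: leaves = {2,6,7}. Remove smallest leaf 2, emit neighbor 5.
Step 3: leaves = {5,6,7}. Remove smallest leaf 5, emit neighbor 3.
Step 4: leaves = {6,7}. Remove smallest leaf 6, emit neighbor 4.
Step 5: leaves = {4,7}. Remove smallest leaf 4, emit neighbor 3.
Done: 2 vertices remain (3, 7). Sequence = [7 5 3 4 3]

Answer: 7 5 3 4 3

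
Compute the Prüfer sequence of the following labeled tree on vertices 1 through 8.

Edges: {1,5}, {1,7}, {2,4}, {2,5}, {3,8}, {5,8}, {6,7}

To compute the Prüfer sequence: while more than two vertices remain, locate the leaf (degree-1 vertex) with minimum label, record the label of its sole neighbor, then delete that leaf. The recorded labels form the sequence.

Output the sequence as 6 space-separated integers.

Answer: 8 2 5 7 1 5

Derivation:
Step 1: leaves = {3,4,6}. Remove smallest leaf 3, emit neighbor 8.
Step 2: leaves = {4,6,8}. Remove smallest leaf 4, emit neighbor 2.
Step 3: leaves = {2,6,8}. Remove smallest leaf 2, emit neighbor 5.
Step 4: leaves = {6,8}. Remove smallest leaf 6, emit neighbor 7.
Step 5: leaves = {7,8}. Remove smallest leaf 7, emit neighbor 1.
Step 6: leaves = {1,8}. Remove smallest leaf 1, emit neighbor 5.
Done: 2 vertices remain (5, 8). Sequence = [8 2 5 7 1 5]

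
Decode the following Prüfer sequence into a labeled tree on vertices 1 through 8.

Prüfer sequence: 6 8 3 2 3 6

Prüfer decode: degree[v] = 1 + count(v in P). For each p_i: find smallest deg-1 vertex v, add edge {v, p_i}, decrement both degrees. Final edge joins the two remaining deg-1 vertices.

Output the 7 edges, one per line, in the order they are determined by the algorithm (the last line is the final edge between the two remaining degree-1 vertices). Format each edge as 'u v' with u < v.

Answer: 1 6
4 8
3 5
2 7
2 3
3 6
6 8

Derivation:
Initial degrees: {1:1, 2:2, 3:3, 4:1, 5:1, 6:3, 7:1, 8:2}
Step 1: smallest deg-1 vertex = 1, p_1 = 6. Add edge {1,6}. Now deg[1]=0, deg[6]=2.
Step 2: smallest deg-1 vertex = 4, p_2 = 8. Add edge {4,8}. Now deg[4]=0, deg[8]=1.
Step 3: smallest deg-1 vertex = 5, p_3 = 3. Add edge {3,5}. Now deg[5]=0, deg[3]=2.
Step 4: smallest deg-1 vertex = 7, p_4 = 2. Add edge {2,7}. Now deg[7]=0, deg[2]=1.
Step 5: smallest deg-1 vertex = 2, p_5 = 3. Add edge {2,3}. Now deg[2]=0, deg[3]=1.
Step 6: smallest deg-1 vertex = 3, p_6 = 6. Add edge {3,6}. Now deg[3]=0, deg[6]=1.
Final: two remaining deg-1 vertices are 6, 8. Add edge {6,8}.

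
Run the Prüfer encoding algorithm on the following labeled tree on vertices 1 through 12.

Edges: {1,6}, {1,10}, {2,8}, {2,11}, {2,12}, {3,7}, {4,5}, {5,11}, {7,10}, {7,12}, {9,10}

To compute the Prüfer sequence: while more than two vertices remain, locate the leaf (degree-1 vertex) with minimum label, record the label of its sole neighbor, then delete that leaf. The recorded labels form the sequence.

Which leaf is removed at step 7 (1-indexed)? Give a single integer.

Step 1: current leaves = {3,4,6,8,9}. Remove leaf 3 (neighbor: 7).
Step 2: current leaves = {4,6,8,9}. Remove leaf 4 (neighbor: 5).
Step 3: current leaves = {5,6,8,9}. Remove leaf 5 (neighbor: 11).
Step 4: current leaves = {6,8,9,11}. Remove leaf 6 (neighbor: 1).
Step 5: current leaves = {1,8,9,11}. Remove leaf 1 (neighbor: 10).
Step 6: current leaves = {8,9,11}. Remove leaf 8 (neighbor: 2).
Step 7: current leaves = {9,11}. Remove leaf 9 (neighbor: 10).

Answer: 9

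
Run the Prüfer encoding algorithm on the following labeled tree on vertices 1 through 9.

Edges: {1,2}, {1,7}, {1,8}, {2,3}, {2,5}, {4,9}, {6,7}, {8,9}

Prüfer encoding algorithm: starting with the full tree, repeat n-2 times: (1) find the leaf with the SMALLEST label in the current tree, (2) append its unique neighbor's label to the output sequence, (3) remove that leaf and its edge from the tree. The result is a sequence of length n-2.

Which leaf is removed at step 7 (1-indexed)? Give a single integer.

Answer: 1

Derivation:
Step 1: current leaves = {3,4,5,6}. Remove leaf 3 (neighbor: 2).
Step 2: current leaves = {4,5,6}. Remove leaf 4 (neighbor: 9).
Step 3: current leaves = {5,6,9}. Remove leaf 5 (neighbor: 2).
Step 4: current leaves = {2,6,9}. Remove leaf 2 (neighbor: 1).
Step 5: current leaves = {6,9}. Remove leaf 6 (neighbor: 7).
Step 6: current leaves = {7,9}. Remove leaf 7 (neighbor: 1).
Step 7: current leaves = {1,9}. Remove leaf 1 (neighbor: 8).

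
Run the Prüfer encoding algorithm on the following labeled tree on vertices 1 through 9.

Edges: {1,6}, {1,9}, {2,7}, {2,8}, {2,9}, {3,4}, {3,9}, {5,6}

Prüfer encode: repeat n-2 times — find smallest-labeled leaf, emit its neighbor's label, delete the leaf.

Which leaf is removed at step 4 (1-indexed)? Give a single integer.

Step 1: current leaves = {4,5,7,8}. Remove leaf 4 (neighbor: 3).
Step 2: current leaves = {3,5,7,8}. Remove leaf 3 (neighbor: 9).
Step 3: current leaves = {5,7,8}. Remove leaf 5 (neighbor: 6).
Step 4: current leaves = {6,7,8}. Remove leaf 6 (neighbor: 1).

Answer: 6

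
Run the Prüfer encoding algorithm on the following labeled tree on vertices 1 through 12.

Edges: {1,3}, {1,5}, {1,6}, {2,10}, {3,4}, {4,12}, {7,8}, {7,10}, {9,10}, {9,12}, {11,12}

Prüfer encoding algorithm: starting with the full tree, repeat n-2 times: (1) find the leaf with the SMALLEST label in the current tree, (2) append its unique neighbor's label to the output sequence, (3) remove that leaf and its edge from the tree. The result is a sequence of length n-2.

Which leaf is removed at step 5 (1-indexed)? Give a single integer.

Step 1: current leaves = {2,5,6,8,11}. Remove leaf 2 (neighbor: 10).
Step 2: current leaves = {5,6,8,11}. Remove leaf 5 (neighbor: 1).
Step 3: current leaves = {6,8,11}. Remove leaf 6 (neighbor: 1).
Step 4: current leaves = {1,8,11}. Remove leaf 1 (neighbor: 3).
Step 5: current leaves = {3,8,11}. Remove leaf 3 (neighbor: 4).

Answer: 3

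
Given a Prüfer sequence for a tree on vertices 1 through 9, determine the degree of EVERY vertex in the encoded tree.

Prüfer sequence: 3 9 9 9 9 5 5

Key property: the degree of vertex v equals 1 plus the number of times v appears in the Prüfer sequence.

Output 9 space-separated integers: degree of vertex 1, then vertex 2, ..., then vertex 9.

p_1 = 3: count[3] becomes 1
p_2 = 9: count[9] becomes 1
p_3 = 9: count[9] becomes 2
p_4 = 9: count[9] becomes 3
p_5 = 9: count[9] becomes 4
p_6 = 5: count[5] becomes 1
p_7 = 5: count[5] becomes 2
Degrees (1 + count): deg[1]=1+0=1, deg[2]=1+0=1, deg[3]=1+1=2, deg[4]=1+0=1, deg[5]=1+2=3, deg[6]=1+0=1, deg[7]=1+0=1, deg[8]=1+0=1, deg[9]=1+4=5

Answer: 1 1 2 1 3 1 1 1 5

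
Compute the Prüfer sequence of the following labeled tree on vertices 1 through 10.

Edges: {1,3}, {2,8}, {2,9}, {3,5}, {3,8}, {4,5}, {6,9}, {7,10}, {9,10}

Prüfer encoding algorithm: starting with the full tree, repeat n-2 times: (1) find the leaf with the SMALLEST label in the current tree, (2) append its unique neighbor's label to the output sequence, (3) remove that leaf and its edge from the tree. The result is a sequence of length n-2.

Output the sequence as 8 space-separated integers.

Step 1: leaves = {1,4,6,7}. Remove smallest leaf 1, emit neighbor 3.
Step 2: leaves = {4,6,7}. Remove smallest leaf 4, emit neighbor 5.
Step 3: leaves = {5,6,7}. Remove smallest leaf 5, emit neighbor 3.
Step 4: leaves = {3,6,7}. Remove smallest leaf 3, emit neighbor 8.
Step 5: leaves = {6,7,8}. Remove smallest leaf 6, emit neighbor 9.
Step 6: leaves = {7,8}. Remove smallest leaf 7, emit neighbor 10.
Step 7: leaves = {8,10}. Remove smallest leaf 8, emit neighbor 2.
Step 8: leaves = {2,10}. Remove smallest leaf 2, emit neighbor 9.
Done: 2 vertices remain (9, 10). Sequence = [3 5 3 8 9 10 2 9]

Answer: 3 5 3 8 9 10 2 9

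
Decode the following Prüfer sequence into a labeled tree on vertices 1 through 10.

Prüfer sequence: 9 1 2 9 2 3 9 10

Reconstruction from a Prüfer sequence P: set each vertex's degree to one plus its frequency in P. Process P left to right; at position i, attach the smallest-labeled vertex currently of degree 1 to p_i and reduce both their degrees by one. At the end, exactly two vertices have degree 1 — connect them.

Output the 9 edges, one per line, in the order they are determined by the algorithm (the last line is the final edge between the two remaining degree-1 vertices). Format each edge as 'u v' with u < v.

Initial degrees: {1:2, 2:3, 3:2, 4:1, 5:1, 6:1, 7:1, 8:1, 9:4, 10:2}
Step 1: smallest deg-1 vertex = 4, p_1 = 9. Add edge {4,9}. Now deg[4]=0, deg[9]=3.
Step 2: smallest deg-1 vertex = 5, p_2 = 1. Add edge {1,5}. Now deg[5]=0, deg[1]=1.
Step 3: smallest deg-1 vertex = 1, p_3 = 2. Add edge {1,2}. Now deg[1]=0, deg[2]=2.
Step 4: smallest deg-1 vertex = 6, p_4 = 9. Add edge {6,9}. Now deg[6]=0, deg[9]=2.
Step 5: smallest deg-1 vertex = 7, p_5 = 2. Add edge {2,7}. Now deg[7]=0, deg[2]=1.
Step 6: smallest deg-1 vertex = 2, p_6 = 3. Add edge {2,3}. Now deg[2]=0, deg[3]=1.
Step 7: smallest deg-1 vertex = 3, p_7 = 9. Add edge {3,9}. Now deg[3]=0, deg[9]=1.
Step 8: smallest deg-1 vertex = 8, p_8 = 10. Add edge {8,10}. Now deg[8]=0, deg[10]=1.
Final: two remaining deg-1 vertices are 9, 10. Add edge {9,10}.

Answer: 4 9
1 5
1 2
6 9
2 7
2 3
3 9
8 10
9 10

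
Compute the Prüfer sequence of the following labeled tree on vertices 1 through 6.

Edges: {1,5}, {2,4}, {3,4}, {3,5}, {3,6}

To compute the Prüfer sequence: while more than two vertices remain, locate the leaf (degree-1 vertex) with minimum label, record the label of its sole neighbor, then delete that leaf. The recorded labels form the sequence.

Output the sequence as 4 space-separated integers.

Answer: 5 4 3 3

Derivation:
Step 1: leaves = {1,2,6}. Remove smallest leaf 1, emit neighbor 5.
Step 2: leaves = {2,5,6}. Remove smallest leaf 2, emit neighbor 4.
Step 3: leaves = {4,5,6}. Remove smallest leaf 4, emit neighbor 3.
Step 4: leaves = {5,6}. Remove smallest leaf 5, emit neighbor 3.
Done: 2 vertices remain (3, 6). Sequence = [5 4 3 3]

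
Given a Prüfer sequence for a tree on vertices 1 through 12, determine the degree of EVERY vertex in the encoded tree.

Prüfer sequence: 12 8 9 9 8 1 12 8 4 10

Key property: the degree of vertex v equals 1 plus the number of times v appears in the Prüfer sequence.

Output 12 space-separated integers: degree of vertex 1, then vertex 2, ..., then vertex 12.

p_1 = 12: count[12] becomes 1
p_2 = 8: count[8] becomes 1
p_3 = 9: count[9] becomes 1
p_4 = 9: count[9] becomes 2
p_5 = 8: count[8] becomes 2
p_6 = 1: count[1] becomes 1
p_7 = 12: count[12] becomes 2
p_8 = 8: count[8] becomes 3
p_9 = 4: count[4] becomes 1
p_10 = 10: count[10] becomes 1
Degrees (1 + count): deg[1]=1+1=2, deg[2]=1+0=1, deg[3]=1+0=1, deg[4]=1+1=2, deg[5]=1+0=1, deg[6]=1+0=1, deg[7]=1+0=1, deg[8]=1+3=4, deg[9]=1+2=3, deg[10]=1+1=2, deg[11]=1+0=1, deg[12]=1+2=3

Answer: 2 1 1 2 1 1 1 4 3 2 1 3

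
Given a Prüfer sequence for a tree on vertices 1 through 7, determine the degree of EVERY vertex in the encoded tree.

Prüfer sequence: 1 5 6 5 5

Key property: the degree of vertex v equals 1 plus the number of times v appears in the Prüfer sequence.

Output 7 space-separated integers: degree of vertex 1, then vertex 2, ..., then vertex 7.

p_1 = 1: count[1] becomes 1
p_2 = 5: count[5] becomes 1
p_3 = 6: count[6] becomes 1
p_4 = 5: count[5] becomes 2
p_5 = 5: count[5] becomes 3
Degrees (1 + count): deg[1]=1+1=2, deg[2]=1+0=1, deg[3]=1+0=1, deg[4]=1+0=1, deg[5]=1+3=4, deg[6]=1+1=2, deg[7]=1+0=1

Answer: 2 1 1 1 4 2 1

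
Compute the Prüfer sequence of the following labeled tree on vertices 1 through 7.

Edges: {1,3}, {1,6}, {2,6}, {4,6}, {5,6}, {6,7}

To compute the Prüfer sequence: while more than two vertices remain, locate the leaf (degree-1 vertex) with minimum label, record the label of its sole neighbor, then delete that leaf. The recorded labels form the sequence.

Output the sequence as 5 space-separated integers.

Answer: 6 1 6 6 6

Derivation:
Step 1: leaves = {2,3,4,5,7}. Remove smallest leaf 2, emit neighbor 6.
Step 2: leaves = {3,4,5,7}. Remove smallest leaf 3, emit neighbor 1.
Step 3: leaves = {1,4,5,7}. Remove smallest leaf 1, emit neighbor 6.
Step 4: leaves = {4,5,7}. Remove smallest leaf 4, emit neighbor 6.
Step 5: leaves = {5,7}. Remove smallest leaf 5, emit neighbor 6.
Done: 2 vertices remain (6, 7). Sequence = [6 1 6 6 6]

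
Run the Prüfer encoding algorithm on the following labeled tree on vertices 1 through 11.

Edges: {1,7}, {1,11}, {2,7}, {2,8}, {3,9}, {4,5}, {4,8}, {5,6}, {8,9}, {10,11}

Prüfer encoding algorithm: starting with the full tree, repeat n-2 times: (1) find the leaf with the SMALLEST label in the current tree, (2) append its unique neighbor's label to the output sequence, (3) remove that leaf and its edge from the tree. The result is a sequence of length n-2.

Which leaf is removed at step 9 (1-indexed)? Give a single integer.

Answer: 1

Derivation:
Step 1: current leaves = {3,6,10}. Remove leaf 3 (neighbor: 9).
Step 2: current leaves = {6,9,10}. Remove leaf 6 (neighbor: 5).
Step 3: current leaves = {5,9,10}. Remove leaf 5 (neighbor: 4).
Step 4: current leaves = {4,9,10}. Remove leaf 4 (neighbor: 8).
Step 5: current leaves = {9,10}. Remove leaf 9 (neighbor: 8).
Step 6: current leaves = {8,10}. Remove leaf 8 (neighbor: 2).
Step 7: current leaves = {2,10}. Remove leaf 2 (neighbor: 7).
Step 8: current leaves = {7,10}. Remove leaf 7 (neighbor: 1).
Step 9: current leaves = {1,10}. Remove leaf 1 (neighbor: 11).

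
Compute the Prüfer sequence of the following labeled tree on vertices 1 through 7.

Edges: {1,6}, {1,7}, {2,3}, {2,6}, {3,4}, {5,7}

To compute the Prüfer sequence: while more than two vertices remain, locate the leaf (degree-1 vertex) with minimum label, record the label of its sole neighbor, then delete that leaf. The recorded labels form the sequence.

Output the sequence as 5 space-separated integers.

Answer: 3 2 6 7 1

Derivation:
Step 1: leaves = {4,5}. Remove smallest leaf 4, emit neighbor 3.
Step 2: leaves = {3,5}. Remove smallest leaf 3, emit neighbor 2.
Step 3: leaves = {2,5}. Remove smallest leaf 2, emit neighbor 6.
Step 4: leaves = {5,6}. Remove smallest leaf 5, emit neighbor 7.
Step 5: leaves = {6,7}. Remove smallest leaf 6, emit neighbor 1.
Done: 2 vertices remain (1, 7). Sequence = [3 2 6 7 1]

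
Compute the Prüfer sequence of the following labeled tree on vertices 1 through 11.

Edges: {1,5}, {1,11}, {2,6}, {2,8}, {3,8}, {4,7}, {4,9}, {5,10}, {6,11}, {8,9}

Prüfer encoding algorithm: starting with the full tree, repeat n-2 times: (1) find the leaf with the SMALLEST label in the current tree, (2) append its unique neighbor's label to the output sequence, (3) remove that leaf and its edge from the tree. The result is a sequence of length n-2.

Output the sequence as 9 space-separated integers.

Answer: 8 4 9 8 2 6 11 5 1

Derivation:
Step 1: leaves = {3,7,10}. Remove smallest leaf 3, emit neighbor 8.
Step 2: leaves = {7,10}. Remove smallest leaf 7, emit neighbor 4.
Step 3: leaves = {4,10}. Remove smallest leaf 4, emit neighbor 9.
Step 4: leaves = {9,10}. Remove smallest leaf 9, emit neighbor 8.
Step 5: leaves = {8,10}. Remove smallest leaf 8, emit neighbor 2.
Step 6: leaves = {2,10}. Remove smallest leaf 2, emit neighbor 6.
Step 7: leaves = {6,10}. Remove smallest leaf 6, emit neighbor 11.
Step 8: leaves = {10,11}. Remove smallest leaf 10, emit neighbor 5.
Step 9: leaves = {5,11}. Remove smallest leaf 5, emit neighbor 1.
Done: 2 vertices remain (1, 11). Sequence = [8 4 9 8 2 6 11 5 1]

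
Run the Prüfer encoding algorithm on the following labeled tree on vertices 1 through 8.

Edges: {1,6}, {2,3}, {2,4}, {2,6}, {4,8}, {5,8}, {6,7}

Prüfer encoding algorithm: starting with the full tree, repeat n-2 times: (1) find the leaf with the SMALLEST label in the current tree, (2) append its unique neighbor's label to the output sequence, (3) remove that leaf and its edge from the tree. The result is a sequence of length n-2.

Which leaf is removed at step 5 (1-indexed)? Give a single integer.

Step 1: current leaves = {1,3,5,7}. Remove leaf 1 (neighbor: 6).
Step 2: current leaves = {3,5,7}. Remove leaf 3 (neighbor: 2).
Step 3: current leaves = {5,7}. Remove leaf 5 (neighbor: 8).
Step 4: current leaves = {7,8}. Remove leaf 7 (neighbor: 6).
Step 5: current leaves = {6,8}. Remove leaf 6 (neighbor: 2).

Answer: 6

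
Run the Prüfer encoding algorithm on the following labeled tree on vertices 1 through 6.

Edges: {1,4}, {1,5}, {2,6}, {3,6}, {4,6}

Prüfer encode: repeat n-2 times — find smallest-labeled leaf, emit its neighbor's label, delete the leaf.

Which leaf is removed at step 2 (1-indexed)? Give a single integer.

Answer: 3

Derivation:
Step 1: current leaves = {2,3,5}. Remove leaf 2 (neighbor: 6).
Step 2: current leaves = {3,5}. Remove leaf 3 (neighbor: 6).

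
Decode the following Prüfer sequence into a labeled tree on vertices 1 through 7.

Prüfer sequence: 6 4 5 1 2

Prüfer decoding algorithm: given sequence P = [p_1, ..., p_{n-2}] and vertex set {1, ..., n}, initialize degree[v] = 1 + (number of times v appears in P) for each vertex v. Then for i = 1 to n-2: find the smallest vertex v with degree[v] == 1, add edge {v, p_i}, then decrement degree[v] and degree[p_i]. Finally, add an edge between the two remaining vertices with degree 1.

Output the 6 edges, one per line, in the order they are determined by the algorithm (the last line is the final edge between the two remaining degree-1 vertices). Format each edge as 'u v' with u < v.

Initial degrees: {1:2, 2:2, 3:1, 4:2, 5:2, 6:2, 7:1}
Step 1: smallest deg-1 vertex = 3, p_1 = 6. Add edge {3,6}. Now deg[3]=0, deg[6]=1.
Step 2: smallest deg-1 vertex = 6, p_2 = 4. Add edge {4,6}. Now deg[6]=0, deg[4]=1.
Step 3: smallest deg-1 vertex = 4, p_3 = 5. Add edge {4,5}. Now deg[4]=0, deg[5]=1.
Step 4: smallest deg-1 vertex = 5, p_4 = 1. Add edge {1,5}. Now deg[5]=0, deg[1]=1.
Step 5: smallest deg-1 vertex = 1, p_5 = 2. Add edge {1,2}. Now deg[1]=0, deg[2]=1.
Final: two remaining deg-1 vertices are 2, 7. Add edge {2,7}.

Answer: 3 6
4 6
4 5
1 5
1 2
2 7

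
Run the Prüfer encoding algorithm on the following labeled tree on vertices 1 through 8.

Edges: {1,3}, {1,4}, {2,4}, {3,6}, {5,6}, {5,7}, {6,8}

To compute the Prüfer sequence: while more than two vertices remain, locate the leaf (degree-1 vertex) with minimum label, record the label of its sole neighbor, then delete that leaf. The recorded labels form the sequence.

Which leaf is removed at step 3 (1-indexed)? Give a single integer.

Step 1: current leaves = {2,7,8}. Remove leaf 2 (neighbor: 4).
Step 2: current leaves = {4,7,8}. Remove leaf 4 (neighbor: 1).
Step 3: current leaves = {1,7,8}. Remove leaf 1 (neighbor: 3).

Answer: 1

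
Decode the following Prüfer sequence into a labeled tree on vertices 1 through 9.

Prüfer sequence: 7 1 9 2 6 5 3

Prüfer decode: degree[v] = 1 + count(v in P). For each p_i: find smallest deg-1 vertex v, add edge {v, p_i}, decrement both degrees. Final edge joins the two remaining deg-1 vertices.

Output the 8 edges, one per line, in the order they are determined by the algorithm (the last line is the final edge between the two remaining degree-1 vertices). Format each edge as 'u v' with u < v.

Answer: 4 7
1 7
1 9
2 8
2 6
5 6
3 5
3 9

Derivation:
Initial degrees: {1:2, 2:2, 3:2, 4:1, 5:2, 6:2, 7:2, 8:1, 9:2}
Step 1: smallest deg-1 vertex = 4, p_1 = 7. Add edge {4,7}. Now deg[4]=0, deg[7]=1.
Step 2: smallest deg-1 vertex = 7, p_2 = 1. Add edge {1,7}. Now deg[7]=0, deg[1]=1.
Step 3: smallest deg-1 vertex = 1, p_3 = 9. Add edge {1,9}. Now deg[1]=0, deg[9]=1.
Step 4: smallest deg-1 vertex = 8, p_4 = 2. Add edge {2,8}. Now deg[8]=0, deg[2]=1.
Step 5: smallest deg-1 vertex = 2, p_5 = 6. Add edge {2,6}. Now deg[2]=0, deg[6]=1.
Step 6: smallest deg-1 vertex = 6, p_6 = 5. Add edge {5,6}. Now deg[6]=0, deg[5]=1.
Step 7: smallest deg-1 vertex = 5, p_7 = 3. Add edge {3,5}. Now deg[5]=0, deg[3]=1.
Final: two remaining deg-1 vertices are 3, 9. Add edge {3,9}.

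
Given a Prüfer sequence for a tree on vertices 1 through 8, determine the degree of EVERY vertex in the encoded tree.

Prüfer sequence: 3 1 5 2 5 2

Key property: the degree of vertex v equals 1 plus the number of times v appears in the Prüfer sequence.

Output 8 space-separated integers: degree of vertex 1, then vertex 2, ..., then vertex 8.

p_1 = 3: count[3] becomes 1
p_2 = 1: count[1] becomes 1
p_3 = 5: count[5] becomes 1
p_4 = 2: count[2] becomes 1
p_5 = 5: count[5] becomes 2
p_6 = 2: count[2] becomes 2
Degrees (1 + count): deg[1]=1+1=2, deg[2]=1+2=3, deg[3]=1+1=2, deg[4]=1+0=1, deg[5]=1+2=3, deg[6]=1+0=1, deg[7]=1+0=1, deg[8]=1+0=1

Answer: 2 3 2 1 3 1 1 1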